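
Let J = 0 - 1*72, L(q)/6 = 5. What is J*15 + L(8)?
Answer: -1050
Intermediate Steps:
L(q) = 30 (L(q) = 6*5 = 30)
J = -72 (J = 0 - 72 = -72)
J*15 + L(8) = -72*15 + 30 = -1080 + 30 = -1050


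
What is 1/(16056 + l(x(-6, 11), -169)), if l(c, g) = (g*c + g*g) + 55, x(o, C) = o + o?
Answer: 1/46700 ≈ 2.1413e-5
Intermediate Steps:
x(o, C) = 2*o
l(c, g) = 55 + g² + c*g (l(c, g) = (c*g + g²) + 55 = (g² + c*g) + 55 = 55 + g² + c*g)
1/(16056 + l(x(-6, 11), -169)) = 1/(16056 + (55 + (-169)² + (2*(-6))*(-169))) = 1/(16056 + (55 + 28561 - 12*(-169))) = 1/(16056 + (55 + 28561 + 2028)) = 1/(16056 + 30644) = 1/46700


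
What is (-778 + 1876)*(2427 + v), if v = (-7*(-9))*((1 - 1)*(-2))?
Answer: 2664846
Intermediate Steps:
v = 0 (v = 63*(0*(-2)) = 63*0 = 0)
(-778 + 1876)*(2427 + v) = (-778 + 1876)*(2427 + 0) = 1098*2427 = 2664846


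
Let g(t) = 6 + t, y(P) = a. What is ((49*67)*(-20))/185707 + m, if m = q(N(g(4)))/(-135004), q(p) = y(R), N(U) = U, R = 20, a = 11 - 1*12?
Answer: -8864176933/25071187828 ≈ -0.35356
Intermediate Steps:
a = -1 (a = 11 - 12 = -1)
y(P) = -1
q(p) = -1
m = 1/135004 (m = -1/(-135004) = -1*(-1/135004) = 1/135004 ≈ 7.4072e-6)
((49*67)*(-20))/185707 + m = ((49*67)*(-20))/185707 + 1/135004 = (3283*(-20))*(1/185707) + 1/135004 = -65660*1/185707 + 1/135004 = -65660/185707 + 1/135004 = -8864176933/25071187828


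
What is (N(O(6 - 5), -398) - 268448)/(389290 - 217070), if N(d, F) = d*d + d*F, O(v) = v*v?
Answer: -53769/34444 ≈ -1.5611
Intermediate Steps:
O(v) = v²
N(d, F) = d² + F*d
(N(O(6 - 5), -398) - 268448)/(389290 - 217070) = ((6 - 5)²*(-398 + (6 - 5)²) - 268448)/(389290 - 217070) = (1²*(-398 + 1²) - 268448)/172220 = (1*(-398 + 1) - 268448)*(1/172220) = (1*(-397) - 268448)*(1/172220) = (-397 - 268448)*(1/172220) = -268845*1/172220 = -53769/34444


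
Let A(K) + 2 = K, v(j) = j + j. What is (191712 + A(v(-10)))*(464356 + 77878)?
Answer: 103940835460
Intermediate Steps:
v(j) = 2*j
A(K) = -2 + K
(191712 + A(v(-10)))*(464356 + 77878) = (191712 + (-2 + 2*(-10)))*(464356 + 77878) = (191712 + (-2 - 20))*542234 = (191712 - 22)*542234 = 191690*542234 = 103940835460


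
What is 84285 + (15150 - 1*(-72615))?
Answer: 172050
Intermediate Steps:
84285 + (15150 - 1*(-72615)) = 84285 + (15150 + 72615) = 84285 + 87765 = 172050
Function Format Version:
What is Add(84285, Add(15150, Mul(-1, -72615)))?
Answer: 172050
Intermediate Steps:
Add(84285, Add(15150, Mul(-1, -72615))) = Add(84285, Add(15150, 72615)) = Add(84285, 87765) = 172050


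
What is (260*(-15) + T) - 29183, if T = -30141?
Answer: -63224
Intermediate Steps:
(260*(-15) + T) - 29183 = (260*(-15) - 30141) - 29183 = (-3900 - 30141) - 29183 = -34041 - 29183 = -63224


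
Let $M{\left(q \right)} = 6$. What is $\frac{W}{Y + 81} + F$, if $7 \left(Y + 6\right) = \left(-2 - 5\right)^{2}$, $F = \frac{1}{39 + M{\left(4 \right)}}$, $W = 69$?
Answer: $\frac{3187}{3690} \approx 0.86369$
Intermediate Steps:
$F = \frac{1}{45}$ ($F = \frac{1}{39 + 6} = \frac{1}{45} \approx 0.022222$)
$Y = 1$ ($Y = -6 + \frac{\left(-2 - 5\right)^{2}}{7} = -6 + \frac{\left(-7\right)^{2}}{7} = -6 + \frac{1}{7} \cdot 49 = -6 + 7 = 1$)
$\frac{W}{Y + 81} + F = \frac{69}{1 + 81} + \frac{1}{45} = \frac{69}{82} + \frac{1}{45} = \frac{3187}{3690}$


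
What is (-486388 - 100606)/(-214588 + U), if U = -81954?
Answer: 293497/148271 ≈ 1.9795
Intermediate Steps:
(-486388 - 100606)/(-214588 + U) = (-486388 - 100606)/(-214588 - 81954) = -586994/(-296542) = -586994*(-1/296542) = 293497/148271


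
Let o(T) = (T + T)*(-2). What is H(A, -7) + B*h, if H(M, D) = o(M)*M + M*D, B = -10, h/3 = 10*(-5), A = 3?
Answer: 1443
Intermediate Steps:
h = -150 (h = 3*(10*(-5)) = 3*(-50) = -150)
o(T) = -4*T (o(T) = (2*T)*(-2) = -4*T)
H(M, D) = -4*M² + D*M (H(M, D) = (-4*M)*M + M*D = -4*M² + D*M)
H(A, -7) + B*h = 3*(-7 - 4*3) - 10*(-150) = 3*(-7 - 12) + 1500 = 3*(-19) + 1500 = -57 + 1500 = 1443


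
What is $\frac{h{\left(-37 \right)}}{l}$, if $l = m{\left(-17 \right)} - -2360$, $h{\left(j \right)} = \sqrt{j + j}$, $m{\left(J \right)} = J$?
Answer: $\frac{i \sqrt{74}}{2343} \approx 0.0036715 i$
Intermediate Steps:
$h{\left(j \right)} = \sqrt{2} \sqrt{j}$ ($h{\left(j \right)} = \sqrt{2 j} = \sqrt{2} \sqrt{j}$)
$l = 2343$ ($l = -17 - -2360 = -17 + 2360 = 2343$)
$\frac{h{\left(-37 \right)}}{l} = \frac{\sqrt{2} \sqrt{-37}}{2343} = \sqrt{2} i \sqrt{37} \cdot \frac{1}{2343} = i \sqrt{74} \cdot \frac{1}{2343} = \frac{i \sqrt{74}}{2343}$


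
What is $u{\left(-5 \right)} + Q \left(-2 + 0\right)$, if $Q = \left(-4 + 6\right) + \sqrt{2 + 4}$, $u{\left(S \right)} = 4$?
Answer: $- 2 \sqrt{6} \approx -4.899$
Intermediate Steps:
$Q = 2 + \sqrt{6} \approx 4.4495$
$u{\left(-5 \right)} + Q \left(-2 + 0\right) = 4 + \left(2 + \sqrt{6}\right) \left(-2 + 0\right) = 4 + \left(2 + \sqrt{6}\right) \left(-2\right) = 4 - \left(4 + 2 \sqrt{6}\right) = - 2 \sqrt{6}$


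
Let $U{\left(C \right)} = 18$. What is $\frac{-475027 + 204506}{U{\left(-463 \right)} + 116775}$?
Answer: $- \frac{270521}{116793} \approx -2.3162$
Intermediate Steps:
$\frac{-475027 + 204506}{U{\left(-463 \right)} + 116775} = \frac{-475027 + 204506}{18 + 116775} = - \frac{270521}{116793}$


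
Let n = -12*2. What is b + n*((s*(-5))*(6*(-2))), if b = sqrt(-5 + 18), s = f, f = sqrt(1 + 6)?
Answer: sqrt(13) - 1440*sqrt(7) ≈ -3806.3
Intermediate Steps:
f = sqrt(7) ≈ 2.6458
s = sqrt(7) ≈ 2.6458
b = sqrt(13) ≈ 3.6056
n = -24
b + n*((s*(-5))*(6*(-2))) = sqrt(13) - 24*sqrt(7)*(-5)*6*(-2) = sqrt(13) - 24*(-5*sqrt(7))*(-12) = sqrt(13) - 1440*sqrt(7)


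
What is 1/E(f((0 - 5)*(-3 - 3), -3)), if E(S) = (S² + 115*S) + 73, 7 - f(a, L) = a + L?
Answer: -1/1827 ≈ -0.00054735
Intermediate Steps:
f(a, L) = 7 - L - a (f(a, L) = 7 - (a + L) = 7 - (L + a) = 7 + (-L - a) = 7 - L - a)
E(S) = 73 + S² + 115*S
1/E(f((0 - 5)*(-3 - 3), -3)) = 1/(73 + (7 - 1*(-3) - (0 - 5)*(-3 - 3))² + 115*(7 - 1*(-3) - (0 - 5)*(-3 - 3))) = 1/(73 + (7 + 3 - (-5)*(-6))² + 115*(7 + 3 - (-5)*(-6))) = 1/(73 + (7 + 3 - 1*30)² + 115*(7 + 3 - 1*30)) = 1/(73 + (7 + 3 - 30)² + 115*(7 + 3 - 30)) = 1/(73 + (-20)² + 115*(-20)) = 1/(73 + 400 - 2300) = 1/(-1827) = -1/1827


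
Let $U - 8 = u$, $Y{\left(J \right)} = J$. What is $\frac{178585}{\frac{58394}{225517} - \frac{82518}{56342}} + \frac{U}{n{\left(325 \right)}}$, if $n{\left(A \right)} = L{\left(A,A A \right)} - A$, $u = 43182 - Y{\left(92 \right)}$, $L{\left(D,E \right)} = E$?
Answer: $- \frac{19911429852034713443}{134425778683950} \approx -1.4812 \cdot 10^{5}$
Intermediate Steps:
$u = 43090$ ($u = 43182 - 92 = 43090$)
$n{\left(A \right)} = A^{2} - A$ ($n{\left(A \right)} = A A - A = A^{2} - A$)
$U = 43098$ ($U = 8 + 43090 = 43098$)
$\frac{178585}{\frac{58394}{225517} - \frac{82518}{56342}} + \frac{U}{n{\left(325 \right)}} = \frac{178585}{\frac{58394}{225517} - \frac{82518}{56342}} + \frac{43098}{325 \left(-1 + 325\right)} = \frac{178585}{58394 \cdot \frac{1}{225517} - \frac{41259}{28171}} + \frac{43098}{325 \cdot 324} = \frac{178585}{\frac{58394}{225517} - \frac{41259}{28171}} + \frac{43098}{105300} = \frac{178585}{- \frac{7659588529}{6353039407}} + 43098 \cdot \frac{1}{105300} = 178585 \left(- \frac{6353039407}{7659588529}\right) + \frac{7183}{17550} = - \frac{1134557542499095}{7659588529} + \frac{7183}{17550} = - \frac{19911429852034713443}{134425778683950}$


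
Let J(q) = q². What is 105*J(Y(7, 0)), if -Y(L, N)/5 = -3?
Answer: 23625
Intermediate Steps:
Y(L, N) = 15 (Y(L, N) = -5*(-3) = 15)
105*J(Y(7, 0)) = 105*15² = 105*225 = 23625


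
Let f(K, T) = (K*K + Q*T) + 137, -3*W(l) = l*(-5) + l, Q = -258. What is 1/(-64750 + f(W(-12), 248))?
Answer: -1/128341 ≈ -7.7917e-6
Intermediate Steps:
W(l) = 4*l/3 (W(l) = -(l*(-5) + l)/3 = -(-5*l + l)/3 = -(-4)*l/3 = 4*l/3)
f(K, T) = 137 + K² - 258*T (f(K, T) = (K*K - 258*T) + 137 = (K² - 258*T) + 137 = 137 + K² - 258*T)
1/(-64750 + f(W(-12), 248)) = 1/(-64750 + (137 + ((4/3)*(-12))² - 258*248)) = 1/(-64750 + (137 + (-16)² - 63984)) = 1/(-64750 + (137 + 256 - 63984)) = 1/(-64750 - 63591) = 1/(-128341) = -1/128341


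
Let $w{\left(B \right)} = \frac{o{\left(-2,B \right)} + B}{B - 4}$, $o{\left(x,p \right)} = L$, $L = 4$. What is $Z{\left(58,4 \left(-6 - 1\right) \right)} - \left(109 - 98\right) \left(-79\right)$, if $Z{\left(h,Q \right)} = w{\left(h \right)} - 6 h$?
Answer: $\frac{14098}{27} \approx 522.15$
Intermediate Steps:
$o{\left(x,p \right)} = 4$
$w{\left(B \right)} = \frac{4 + B}{-4 + B}$ ($w{\left(B \right)} = \frac{4 + B}{B - 4} = \frac{4 + B}{-4 + B}$)
$Z{\left(h,Q \right)} = - 6 h + \frac{4 + h}{-4 + h}$ ($Z{\left(h,Q \right)} = \frac{4 + h}{-4 + h} - 6 h = - 6 h + \frac{4 + h}{-4 + h}$)
$Z{\left(58,4 \left(-6 - 1\right) \right)} - \left(109 - 98\right) \left(-79\right) = \frac{4 + 58 - 348 \left(-4 + 58\right)}{-4 + 58} - \left(109 - 98\right) \left(-79\right) = \frac{4 + 58 - 348 \cdot 54}{54} - 11 \left(-79\right) = \frac{4 + 58 - 18792}{54} - -869 = \frac{1}{54} \left(-18730\right) + 869 = - \frac{9365}{27} + 869 = \frac{14098}{27}$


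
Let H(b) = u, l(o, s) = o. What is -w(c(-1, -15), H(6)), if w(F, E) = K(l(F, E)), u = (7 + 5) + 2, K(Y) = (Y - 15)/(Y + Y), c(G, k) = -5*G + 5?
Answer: ¼ ≈ 0.25000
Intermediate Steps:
c(G, k) = 5 - 5*G
K(Y) = (-15 + Y)/(2*Y) (K(Y) = (-15 + Y)/((2*Y)) = (-15 + Y)*(1/(2*Y)) = (-15 + Y)/(2*Y))
u = 14 (u = 12 + 2 = 14)
H(b) = 14
w(F, E) = (-15 + F)/(2*F)
-w(c(-1, -15), H(6)) = -(-15 + (5 - 5*(-1)))/(2*(5 - 5*(-1))) = -(-15 + (5 + 5))/(2*(5 + 5)) = -(-15 + 10)/(2*10) = -(-5)/(2*10) = -1*(-¼) = ¼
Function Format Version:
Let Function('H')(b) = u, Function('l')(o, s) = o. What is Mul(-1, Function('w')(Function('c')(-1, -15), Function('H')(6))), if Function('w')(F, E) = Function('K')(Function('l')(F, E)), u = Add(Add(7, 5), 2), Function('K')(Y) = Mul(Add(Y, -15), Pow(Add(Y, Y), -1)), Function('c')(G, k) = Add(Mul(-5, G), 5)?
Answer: Rational(1, 4) ≈ 0.25000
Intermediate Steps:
Function('c')(G, k) = Add(5, Mul(-5, G))
Function('K')(Y) = Mul(Rational(1, 2), Pow(Y, -1), Add(-15, Y)) (Function('K')(Y) = Mul(Add(-15, Y), Pow(Mul(2, Y), -1)) = Mul(Add(-15, Y), Mul(Rational(1, 2), Pow(Y, -1))) = Mul(Rational(1, 2), Pow(Y, -1), Add(-15, Y)))
u = 14 (u = Add(12, 2) = 14)
Function('H')(b) = 14
Function('w')(F, E) = Mul(Rational(1, 2), Pow(F, -1), Add(-15, F))
Mul(-1, Function('w')(Function('c')(-1, -15), Function('H')(6))) = Mul(-1, Mul(Rational(1, 2), Pow(Add(5, Mul(-5, -1)), -1), Add(-15, Add(5, Mul(-5, -1))))) = Mul(-1, Mul(Rational(1, 2), Pow(Add(5, 5), -1), Add(-15, Add(5, 5)))) = Mul(-1, Mul(Rational(1, 2), Pow(10, -1), Add(-15, 10))) = Mul(-1, Mul(Rational(1, 2), Rational(1, 10), -5)) = Mul(-1, Rational(-1, 4)) = Rational(1, 4)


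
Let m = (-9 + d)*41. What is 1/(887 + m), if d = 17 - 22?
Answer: 1/313 ≈ 0.0031949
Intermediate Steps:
d = -5
m = -574 (m = (-9 - 5)*41 = -14*41 = -574)
1/(887 + m) = 1/(887 - 574) = 1/313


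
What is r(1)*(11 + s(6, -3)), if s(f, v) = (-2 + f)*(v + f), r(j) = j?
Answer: 23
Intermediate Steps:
s(f, v) = (-2 + f)*(f + v)
r(1)*(11 + s(6, -3)) = 1*(11 + (6² - 2*6 - 2*(-3) + 6*(-3))) = 1*(11 + (36 - 12 + 6 - 18)) = 1*(11 + 12) = 1*23 = 23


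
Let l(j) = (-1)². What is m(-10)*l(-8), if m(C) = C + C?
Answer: -20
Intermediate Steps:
l(j) = 1
m(C) = 2*C
m(-10)*l(-8) = (2*(-10))*1 = -20*1 = -20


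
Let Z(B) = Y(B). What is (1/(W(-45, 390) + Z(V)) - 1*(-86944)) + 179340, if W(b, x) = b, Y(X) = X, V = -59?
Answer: 27693535/104 ≈ 2.6628e+5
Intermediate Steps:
Z(B) = B
(1/(W(-45, 390) + Z(V)) - 1*(-86944)) + 179340 = (1/(-45 - 59) - 1*(-86944)) + 179340 = (1/(-104) + 86944) + 179340 = (-1/104 + 86944) + 179340 = 9042175/104 + 179340 = 27693535/104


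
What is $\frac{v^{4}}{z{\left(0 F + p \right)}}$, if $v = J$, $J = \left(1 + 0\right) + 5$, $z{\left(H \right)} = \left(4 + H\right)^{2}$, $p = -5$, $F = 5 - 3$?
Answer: $1296$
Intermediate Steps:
$F = 2$ ($F = 5 - 3 = 2$)
$J = 6$ ($J = 1 + 5 = 6$)
$v = 6$
$\frac{v^{4}}{z{\left(0 F + p \right)}} = \frac{6^{4}}{\left(4 + \left(0 \cdot 2 - 5\right)\right)^{2}} = \frac{1296}{\left(4 + \left(0 - 5\right)\right)^{2}} = \frac{1296}{\left(4 - 5\right)^{2}} = \frac{1296}{\left(-1\right)^{2}} = \frac{1296}{1} = 1296 \cdot 1 = 1296$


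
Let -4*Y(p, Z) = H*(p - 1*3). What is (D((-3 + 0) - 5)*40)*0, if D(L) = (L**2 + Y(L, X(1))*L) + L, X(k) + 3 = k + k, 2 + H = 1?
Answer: 0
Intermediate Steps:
H = -1 (H = -2 + 1 = -1)
X(k) = -3 + 2*k (X(k) = -3 + (k + k) = -3 + 2*k)
Y(p, Z) = -3/4 + p/4 (Y(p, Z) = -(-1)*(p - 1*3)/4 = -(-1)*(p - 3)/4 = -(-1)*(-3 + p)/4 = -(3 - p)/4 = -3/4 + p/4)
D(L) = L + L**2 + L*(-3/4 + L/4) (D(L) = (L**2 + (-3/4 + L/4)*L) + L = (L**2 + L*(-3/4 + L/4)) + L = L + L**2 + L*(-3/4 + L/4))
(D((-3 + 0) - 5)*40)*0 = ((((-3 + 0) - 5)*(1 + 5*((-3 + 0) - 5))/4)*40)*0 = (((-3 - 5)*(1 + 5*(-3 - 5))/4)*40)*0 = (((1/4)*(-8)*(1 + 5*(-8)))*40)*0 = (((1/4)*(-8)*(1 - 40))*40)*0 = (((1/4)*(-8)*(-39))*40)*0 = (78*40)*0 = 3120*0 = 0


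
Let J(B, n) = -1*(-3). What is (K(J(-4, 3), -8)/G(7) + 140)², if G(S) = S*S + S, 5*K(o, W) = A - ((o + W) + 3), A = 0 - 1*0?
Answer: 384199201/19600 ≈ 19602.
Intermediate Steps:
J(B, n) = 3
A = 0 (A = 0 + 0 = 0)
K(o, W) = -⅗ - W/5 - o/5 (K(o, W) = (0 - ((o + W) + 3))/5 = (0 - ((W + o) + 3))/5 = (0 - (3 + W + o))/5 = (0 + (-3 - W - o))/5 = (-3 - W - o)/5 = -⅗ - W/5 - o/5)
G(S) = S + S² (G(S) = S² + S = S + S²)
(K(J(-4, 3), -8)/G(7) + 140)² = ((-⅗ - ⅕*(-8) - ⅕*3)/((7*(1 + 7))) + 140)² = ((-⅗ + 8/5 - ⅗)/((7*8)) + 140)² = ((⅖)/56 + 140)² = ((⅖)*(1/56) + 140)² = (1/140 + 140)² = (19601/140)² = 384199201/19600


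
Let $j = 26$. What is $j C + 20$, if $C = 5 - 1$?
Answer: $124$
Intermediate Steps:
$C = 4$ ($C = 5 - 1 = 4$)
$j C + 20 = 26 \cdot 4 + 20 = 104 + 20 = 124$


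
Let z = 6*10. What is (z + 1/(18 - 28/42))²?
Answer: 9753129/2704 ≈ 3606.9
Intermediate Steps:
z = 60
(z + 1/(18 - 28/42))² = (60 + 1/(18 - 28/42))² = (60 + 1/(18 - 28*1/42))² = (60 + 1/(18 - ⅔))² = (60 + 1/(52/3))² = (60 + 3/52)² = (3123/52)² = 9753129/2704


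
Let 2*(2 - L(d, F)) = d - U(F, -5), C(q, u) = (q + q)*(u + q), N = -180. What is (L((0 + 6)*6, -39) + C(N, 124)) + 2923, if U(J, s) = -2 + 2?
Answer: 23067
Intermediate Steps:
U(J, s) = 0
C(q, u) = 2*q*(q + u) (C(q, u) = (2*q)*(q + u) = 2*q*(q + u))
L(d, F) = 2 - d/2 (L(d, F) = 2 - (d - 1*0)/2 = 2 - (d + 0)/2 = 2 - d/2)
(L((0 + 6)*6, -39) + C(N, 124)) + 2923 = ((2 - (0 + 6)*6/2) + 2*(-180)*(-180 + 124)) + 2923 = ((2 - 3*6) + 2*(-180)*(-56)) + 2923 = ((2 - 1/2*36) + 20160) + 2923 = ((2 - 18) + 20160) + 2923 = (-16 + 20160) + 2923 = 20144 + 2923 = 23067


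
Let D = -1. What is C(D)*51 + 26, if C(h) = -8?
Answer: -382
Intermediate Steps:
C(D)*51 + 26 = -8*51 + 26 = -408 + 26 = -382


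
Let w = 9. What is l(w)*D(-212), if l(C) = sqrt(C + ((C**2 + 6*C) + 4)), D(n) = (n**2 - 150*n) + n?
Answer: 153064*sqrt(37) ≈ 9.3105e+5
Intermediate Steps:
D(n) = n**2 - 149*n
l(C) = sqrt(4 + C**2 + 7*C) (l(C) = sqrt(C + (4 + C**2 + 6*C)) = sqrt(4 + C**2 + 7*C))
l(w)*D(-212) = sqrt(4 + 9**2 + 7*9)*(-212*(-149 - 212)) = sqrt(4 + 81 + 63)*(-212*(-361)) = sqrt(148)*76532 = (2*sqrt(37))*76532 = 153064*sqrt(37)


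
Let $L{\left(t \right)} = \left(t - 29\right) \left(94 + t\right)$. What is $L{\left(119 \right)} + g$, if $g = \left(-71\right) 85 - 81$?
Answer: $13054$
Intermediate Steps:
$g = -6116$ ($g = -6035 - 81 = -6116$)
$L{\left(t \right)} = \left(-29 + t\right) \left(94 + t\right)$
$L{\left(119 \right)} + g = \left(-2726 + 119^{2} + 65 \cdot 119\right) - 6116 = \left(-2726 + 14161 + 7735\right) - 6116 = 19170 - 6116 = 13054$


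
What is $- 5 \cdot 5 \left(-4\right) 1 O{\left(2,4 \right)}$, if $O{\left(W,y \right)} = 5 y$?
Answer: $2000$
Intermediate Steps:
$- 5 \cdot 5 \left(-4\right) 1 O{\left(2,4 \right)} = - 5 \cdot 5 \left(-4\right) 1 \cdot 5 \cdot 4 = - 5 \left(\left(-20\right) 1\right) 20 = \left(-5\right) \left(-20\right) 20 = 100 \cdot 20 = 2000$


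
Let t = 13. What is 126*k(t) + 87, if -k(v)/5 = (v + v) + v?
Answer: -24483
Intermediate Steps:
k(v) = -15*v (k(v) = -5*((v + v) + v) = -5*(2*v + v) = -15*v)
126*k(t) + 87 = 126*(-15*13) + 87 = 126*(-195) + 87 = -24570 + 87 = -24483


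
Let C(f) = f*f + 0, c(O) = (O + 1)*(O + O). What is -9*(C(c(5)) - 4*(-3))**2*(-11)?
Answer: 1291607856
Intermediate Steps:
c(O) = 2*O*(1 + O) (c(O) = (1 + O)*(2*O) = 2*O*(1 + O))
C(f) = f**2 (C(f) = f**2 + 0 = f**2)
-9*(C(c(5)) - 4*(-3))**2*(-11) = -9*((2*5*(1 + 5))**2 - 4*(-3))**2*(-11) = -9*((2*5*6)**2 + 12)**2*(-11) = -9*(60**2 + 12)**2*(-11) = -9*(3600 + 12)**2*(-11) = -9*3612**2*(-11) = -9*13046544*(-11) = -117418896*(-11) = 1291607856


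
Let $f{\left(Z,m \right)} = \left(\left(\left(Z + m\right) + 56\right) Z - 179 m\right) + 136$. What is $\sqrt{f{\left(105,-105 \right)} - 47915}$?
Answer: $152 i \approx 152.0 i$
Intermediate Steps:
$f{\left(Z,m \right)} = 136 - 179 m + Z \left(56 + Z + m\right)$ ($f{\left(Z,m \right)} = \left(\left(56 + Z + m\right) Z - 179 m\right) + 136 = \left(Z \left(56 + Z + m\right) - 179 m\right) + 136 = \left(- 179 m + Z \left(56 + Z + m\right)\right) + 136 = 136 - 179 m + Z \left(56 + Z + m\right)$)
$\sqrt{f{\left(105,-105 \right)} - 47915} = \sqrt{\left(136 + 105^{2} - -18795 + 56 \cdot 105 + 105 \left(-105\right)\right) - 47915} = \sqrt{\left(136 + 11025 + 18795 + 5880 - 11025\right) - 47915} = \sqrt{24811 - 47915} = \sqrt{-23104} = 152 i$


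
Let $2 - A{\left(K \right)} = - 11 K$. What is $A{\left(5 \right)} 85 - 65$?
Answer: $4780$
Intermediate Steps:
$A{\left(K \right)} = 2 + 11 K$ ($A{\left(K \right)} = 2 - - 11 K = 2 + 11 K$)
$A{\left(5 \right)} 85 - 65 = \left(2 + 11 \cdot 5\right) 85 - 65 = \left(2 + 55\right) 85 - 65 = 57 \cdot 85 - 65 = 4845 - 65 = 4780$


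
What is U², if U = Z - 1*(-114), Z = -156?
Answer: 1764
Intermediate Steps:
U = -42 (U = -156 - 1*(-114) = -156 + 114 = -42)
U² = (-42)² = 1764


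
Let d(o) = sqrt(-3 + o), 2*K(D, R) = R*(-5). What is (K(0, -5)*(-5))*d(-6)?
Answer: -375*I/2 ≈ -187.5*I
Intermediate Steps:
K(D, R) = -5*R/2 (K(D, R) = (R*(-5))/2 = (-5*R)/2 = -5*R/2)
(K(0, -5)*(-5))*d(-6) = (-5/2*(-5)*(-5))*sqrt(-3 - 6) = ((25/2)*(-5))*sqrt(-9) = -375*I/2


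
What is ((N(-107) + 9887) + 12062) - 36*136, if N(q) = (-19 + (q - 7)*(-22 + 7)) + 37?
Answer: 18781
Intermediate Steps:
N(q) = 123 - 15*q (N(q) = (-19 + (-7 + q)*(-15)) + 37 = (-19 + (105 - 15*q)) + 37 = (86 - 15*q) + 37 = 123 - 15*q)
((N(-107) + 9887) + 12062) - 36*136 = (((123 - 15*(-107)) + 9887) + 12062) - 36*136 = (((123 + 1605) + 9887) + 12062) - 1*4896 = ((1728 + 9887) + 12062) - 4896 = (11615 + 12062) - 4896 = 23677 - 4896 = 18781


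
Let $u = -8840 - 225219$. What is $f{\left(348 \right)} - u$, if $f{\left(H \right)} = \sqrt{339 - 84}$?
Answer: $234059 + \sqrt{255} \approx 2.3408 \cdot 10^{5}$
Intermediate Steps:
$u = -234059$
$f{\left(H \right)} = \sqrt{255}$
$f{\left(348 \right)} - u = \sqrt{255} - -234059 = \sqrt{255} + 234059 = 234059 + \sqrt{255}$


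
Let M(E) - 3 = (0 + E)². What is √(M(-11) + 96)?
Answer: 2*√55 ≈ 14.832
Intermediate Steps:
M(E) = 3 + E² (M(E) = 3 + (0 + E)² = 3 + E²)
√(M(-11) + 96) = √((3 + (-11)²) + 96) = √((3 + 121) + 96) = √(124 + 96) = √220 = 2*√55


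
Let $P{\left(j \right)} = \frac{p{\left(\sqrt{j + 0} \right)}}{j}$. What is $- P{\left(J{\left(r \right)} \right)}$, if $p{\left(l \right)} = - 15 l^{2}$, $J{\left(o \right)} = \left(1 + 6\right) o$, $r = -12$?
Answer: $15$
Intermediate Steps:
$J{\left(o \right)} = 7 o$
$P{\left(j \right)} = -15$ ($P{\left(j \right)} = \frac{\left(-15\right) \left(\sqrt{j + 0}\right)^{2}}{j} = \frac{\left(-15\right) \left(\sqrt{j}\right)^{2}}{j} = \frac{\left(-15\right) j}{j} = -15$)
$- P{\left(J{\left(r \right)} \right)} = \left(-1\right) \left(-15\right) = 15$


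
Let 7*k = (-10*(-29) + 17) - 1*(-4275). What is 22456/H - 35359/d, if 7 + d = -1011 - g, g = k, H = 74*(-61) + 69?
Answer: 119611491/7434580 ≈ 16.089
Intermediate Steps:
H = -4445 (H = -4514 + 69 = -4445)
k = 4582/7 (k = ((-10*(-29) + 17) - 1*(-4275))/7 = ((290 + 17) + 4275)/7 = (307 + 4275)/7 = (⅐)*4582 = 4582/7 ≈ 654.57)
g = 4582/7 ≈ 654.57
d = -11708/7 (d = -7 + (-1011 - 1*4582/7) = -7 + (-1011 - 4582/7) = -7 - 11659/7 = -11708/7 ≈ -1672.6)
22456/H - 35359/d = 22456/(-4445) - 35359/(-11708/7) = 22456*(-1/4445) - 35359*(-7/11708) = -3208/635 + 247513/11708 = 119611491/7434580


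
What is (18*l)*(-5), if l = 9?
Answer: -810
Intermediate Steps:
(18*l)*(-5) = (18*9)*(-5) = 162*(-5) = -810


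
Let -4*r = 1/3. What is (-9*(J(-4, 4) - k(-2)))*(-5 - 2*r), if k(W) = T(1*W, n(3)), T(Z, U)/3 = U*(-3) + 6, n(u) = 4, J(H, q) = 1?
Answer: 1653/2 ≈ 826.50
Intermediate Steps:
T(Z, U) = 18 - 9*U (T(Z, U) = 3*(U*(-3) + 6) = 3*(-3*U + 6) = 3*(6 - 3*U) = 18 - 9*U)
k(W) = -18 (k(W) = 18 - 9*4 = 18 - 36 = -18)
r = -1/12 (r = -¼/3 = -¼*⅓ = -1/12 ≈ -0.083333)
(-9*(J(-4, 4) - k(-2)))*(-5 - 2*r) = (-9*(1 - 1*(-18)))*(-5 - 2*(-1/12)) = (-9*(1 + 18))*(-5 + ⅙) = -9*19*(-29/6) = -171*(-29/6) = 1653/2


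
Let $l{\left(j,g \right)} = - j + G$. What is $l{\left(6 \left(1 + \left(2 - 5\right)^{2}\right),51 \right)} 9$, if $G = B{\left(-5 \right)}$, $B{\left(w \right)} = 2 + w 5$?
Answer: $-747$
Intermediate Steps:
$B{\left(w \right)} = 2 + 5 w$
$G = -23$ ($G = 2 + 5 \left(-5\right) = 2 - 25 = -23$)
$l{\left(j,g \right)} = -23 - j$ ($l{\left(j,g \right)} = - j - 23 = -23 - j$)
$l{\left(6 \left(1 + \left(2 - 5\right)^{2}\right),51 \right)} 9 = \left(-23 - 6 \left(1 + \left(2 - 5\right)^{2}\right)\right) 9 = \left(-23 - 6 \left(1 + \left(-3\right)^{2}\right)\right) 9 = \left(-23 - 6 \left(1 + 9\right)\right) 9 = \left(-23 - 6 \cdot 10\right) 9 = \left(-23 - 60\right) 9 = \left(-83\right) 9 = -747$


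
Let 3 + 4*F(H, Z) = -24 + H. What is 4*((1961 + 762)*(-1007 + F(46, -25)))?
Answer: -10916507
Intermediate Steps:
F(H, Z) = -27/4 + H/4 (F(H, Z) = -3/4 + (-24 + H)/4 = -3/4 + (-6 + H/4) = -27/4 + H/4)
4*((1961 + 762)*(-1007 + F(46, -25))) = 4*((1961 + 762)*(-1007 + (-27/4 + (1/4)*46))) = 4*(2723*(-1007 + (-27/4 + 23/2))) = 4*(2723*(-1007 + 19/4)) = 4*(2723*(-4009/4)) = 4*(-10916507/4) = -10916507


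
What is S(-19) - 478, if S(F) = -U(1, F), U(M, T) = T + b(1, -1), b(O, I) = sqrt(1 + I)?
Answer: -459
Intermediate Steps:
U(M, T) = T (U(M, T) = T + sqrt(1 - 1) = T + sqrt(0) = T + 0 = T)
S(F) = -F
S(-19) - 478 = -1*(-19) - 478 = 19 - 478 = -459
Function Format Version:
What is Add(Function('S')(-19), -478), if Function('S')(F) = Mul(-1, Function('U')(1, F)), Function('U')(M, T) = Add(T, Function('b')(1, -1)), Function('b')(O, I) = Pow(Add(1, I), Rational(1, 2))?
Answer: -459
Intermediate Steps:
Function('U')(M, T) = T (Function('U')(M, T) = Add(T, Pow(Add(1, -1), Rational(1, 2))) = Add(T, Pow(0, Rational(1, 2))) = Add(T, 0) = T)
Function('S')(F) = Mul(-1, F)
Add(Function('S')(-19), -478) = Add(Mul(-1, -19), -478) = Add(19, -478) = -459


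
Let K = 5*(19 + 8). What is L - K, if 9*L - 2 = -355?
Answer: -1568/9 ≈ -174.22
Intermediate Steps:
K = 135 (K = 5*27 = 135)
L = -353/9 (L = 2/9 + (⅑)*(-355) = 2/9 - 355/9 = -353/9 ≈ -39.222)
L - K = -353/9 - 1*135 = -353/9 - 135 = -1568/9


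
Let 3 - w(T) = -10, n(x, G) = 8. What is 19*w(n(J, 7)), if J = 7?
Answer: 247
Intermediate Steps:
w(T) = 13 (w(T) = 3 - 1*(-10) = 3 + 10 = 13)
19*w(n(J, 7)) = 19*13 = 247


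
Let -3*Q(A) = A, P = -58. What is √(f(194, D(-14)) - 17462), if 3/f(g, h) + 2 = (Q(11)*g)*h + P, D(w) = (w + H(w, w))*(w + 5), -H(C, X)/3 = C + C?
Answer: 3*I*√2705204501985/37340 ≈ 132.14*I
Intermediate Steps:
H(C, X) = -6*C (H(C, X) = -3*(C + C) = -6*C)
Q(A) = -A/3
D(w) = -5*w*(5 + w) (D(w) = (w - 6*w)*(w + 5) = (-5*w)*(5 + w) = -5*w*(5 + w))
f(g, h) = 3/(-60 - 11*g*h/3) (f(g, h) = 3/(-2 + (((-⅓*11)*g)*h - 58)) = 3/(-2 + ((-11*g/3)*h - 58)) = 3/(-2 + (-11*g*h/3 - 58)) = 3/(-2 + (-58 - 11*g*h/3)) = 3/(-60 - 11*g*h/3))
√(f(194, D(-14)) - 17462) = √(-9/(180 + 11*194*(5*(-14)*(-5 - 1*(-14)))) - 17462) = √(-9/(180 + 11*194*(5*(-14)*(-5 + 14))) - 17462) = √(-9/(180 + 11*194*(5*(-14)*9)) - 17462) = √(-9/(180 + 11*194*(-630)) - 17462) = √(-9/(180 - 1344420) - 17462) = √(-9/(-1344240) - 17462) = √(-9*(-1/1344240) - 17462) = √(1/149360 - 17462) = √(-2608124319/149360) = 3*I*√2705204501985/37340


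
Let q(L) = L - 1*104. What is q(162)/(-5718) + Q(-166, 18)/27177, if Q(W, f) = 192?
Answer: -79735/25899681 ≈ -0.0030786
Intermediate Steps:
q(L) = -104 + L (q(L) = L - 104 = -104 + L)
q(162)/(-5718) + Q(-166, 18)/27177 = (-104 + 162)/(-5718) + 192/27177 = 58*(-1/5718) + 192*(1/27177) = -29/2859 + 64/9059 = -79735/25899681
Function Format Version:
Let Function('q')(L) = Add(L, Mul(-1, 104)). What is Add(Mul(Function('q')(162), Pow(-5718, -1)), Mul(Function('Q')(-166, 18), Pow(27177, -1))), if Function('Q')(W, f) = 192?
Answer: Rational(-79735, 25899681) ≈ -0.0030786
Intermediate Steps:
Function('q')(L) = Add(-104, L) (Function('q')(L) = Add(L, -104) = Add(-104, L))
Add(Mul(Function('q')(162), Pow(-5718, -1)), Mul(Function('Q')(-166, 18), Pow(27177, -1))) = Add(Mul(Add(-104, 162), Pow(-5718, -1)), Mul(192, Pow(27177, -1))) = Add(Mul(58, Rational(-1, 5718)), Mul(192, Rational(1, 27177))) = Add(Rational(-29, 2859), Rational(64, 9059)) = Rational(-79735, 25899681)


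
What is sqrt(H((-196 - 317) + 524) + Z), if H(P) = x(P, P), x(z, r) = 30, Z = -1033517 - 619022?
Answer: I*sqrt(1652509) ≈ 1285.5*I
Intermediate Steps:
Z = -1652539
H(P) = 30
sqrt(H((-196 - 317) + 524) + Z) = sqrt(30 - 1652539) = sqrt(-1652509) = I*sqrt(1652509)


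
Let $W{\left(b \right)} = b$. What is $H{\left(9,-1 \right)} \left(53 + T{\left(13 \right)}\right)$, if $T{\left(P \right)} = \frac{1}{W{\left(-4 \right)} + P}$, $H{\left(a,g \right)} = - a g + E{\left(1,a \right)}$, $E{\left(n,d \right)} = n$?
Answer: $\frac{4780}{9} \approx 531.11$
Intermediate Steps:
$H{\left(a,g \right)} = 1 - a g$ ($H{\left(a,g \right)} = - a g + 1 = 1 - a g$)
$T{\left(P \right)} = \frac{1}{-4 + P}$
$H{\left(9,-1 \right)} \left(53 + T{\left(13 \right)}\right) = \left(1 - 9 \left(-1\right)\right) \left(53 + \frac{1}{-4 + 13}\right) = \left(1 + 9\right) \left(53 + \frac{1}{9}\right) = 10 \left(53 + \frac{1}{9}\right) = 10 \cdot \frac{478}{9} = \frac{4780}{9}$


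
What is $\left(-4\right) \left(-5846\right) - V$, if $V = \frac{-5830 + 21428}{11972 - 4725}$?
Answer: $\frac{169448250}{7247} \approx 23382.0$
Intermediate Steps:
$V = \frac{15598}{7247} \approx 2.1523$
$\left(-4\right) \left(-5846\right) - V = \left(-4\right) \left(-5846\right) - \frac{15598}{7247} = 23384 - \frac{15598}{7247} = \frac{169448250}{7247}$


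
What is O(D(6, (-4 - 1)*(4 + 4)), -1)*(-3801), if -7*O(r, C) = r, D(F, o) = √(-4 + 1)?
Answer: 543*I*√3 ≈ 940.5*I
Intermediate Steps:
D(F, o) = I*√3 (D(F, o) = √(-3) = I*√3)
O(r, C) = -r/7
O(D(6, (-4 - 1)*(4 + 4)), -1)*(-3801) = -I*√3/7*(-3801) = 543*I*√3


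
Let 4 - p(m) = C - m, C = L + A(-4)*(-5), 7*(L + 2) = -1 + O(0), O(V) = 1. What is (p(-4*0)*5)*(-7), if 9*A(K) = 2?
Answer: -2240/9 ≈ -248.89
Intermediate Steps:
A(K) = 2/9 (A(K) = (⅑)*2 = 2/9)
L = -2 (L = -2 + (-1 + 1)/7 = -2 + (⅐)*0 = -2 + 0 = -2)
C = -28/9 (C = -2 + (2/9)*(-5) = -2 - 10/9 = -28/9 ≈ -3.1111)
p(m) = 64/9 + m (p(m) = 4 - (-28/9 - m) = 4 + (28/9 + m) = 64/9 + m)
(p(-4*0)*5)*(-7) = ((64/9 - 4*0)*5)*(-7) = ((64/9 + 0)*5)*(-7) = ((64/9)*5)*(-7) = (320/9)*(-7) = -2240/9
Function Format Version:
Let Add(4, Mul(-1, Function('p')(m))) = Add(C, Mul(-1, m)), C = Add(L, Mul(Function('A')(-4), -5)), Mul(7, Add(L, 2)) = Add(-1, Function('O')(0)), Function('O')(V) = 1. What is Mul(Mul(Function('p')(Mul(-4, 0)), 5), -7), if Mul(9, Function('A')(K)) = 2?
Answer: Rational(-2240, 9) ≈ -248.89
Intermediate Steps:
Function('A')(K) = Rational(2, 9) (Function('A')(K) = Mul(Rational(1, 9), 2) = Rational(2, 9))
L = -2 (L = Add(-2, Mul(Rational(1, 7), Add(-1, 1))) = Add(-2, Mul(Rational(1, 7), 0)) = Add(-2, 0) = -2)
C = Rational(-28, 9) (C = Add(-2, Mul(Rational(2, 9), -5)) = Add(-2, Rational(-10, 9)) = Rational(-28, 9) ≈ -3.1111)
Function('p')(m) = Add(Rational(64, 9), m) (Function('p')(m) = Add(4, Mul(-1, Add(Rational(-28, 9), Mul(-1, m)))) = Add(4, Add(Rational(28, 9), m)) = Add(Rational(64, 9), m))
Mul(Mul(Function('p')(Mul(-4, 0)), 5), -7) = Mul(Mul(Add(Rational(64, 9), Mul(-4, 0)), 5), -7) = Mul(Mul(Add(Rational(64, 9), 0), 5), -7) = Mul(Mul(Rational(64, 9), 5), -7) = Mul(Rational(320, 9), -7) = Rational(-2240, 9)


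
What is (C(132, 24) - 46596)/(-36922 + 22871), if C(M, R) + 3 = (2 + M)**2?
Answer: 28643/14051 ≈ 2.0385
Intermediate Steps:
C(M, R) = -3 + (2 + M)**2
(C(132, 24) - 46596)/(-36922 + 22871) = ((-3 + (2 + 132)**2) - 46596)/(-36922 + 22871) = ((-3 + 134**2) - 46596)/(-14051) = ((-3 + 17956) - 46596)*(-1/14051) = (17953 - 46596)*(-1/14051) = -28643*(-1/14051) = 28643/14051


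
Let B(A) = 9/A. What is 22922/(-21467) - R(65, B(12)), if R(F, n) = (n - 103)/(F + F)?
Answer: -3139437/11162840 ≈ -0.28124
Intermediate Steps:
R(F, n) = (-103 + n)/(2*F) (R(F, n) = (-103 + n)/((2*F)) = (-103 + n)*(1/(2*F)) = (-103 + n)/(2*F))
22922/(-21467) - R(65, B(12)) = 22922/(-21467) - (-103 + 9/12)/(2*65) = 22922*(-1/21467) - (-103 + 9*(1/12))/(2*65) = -22922/21467 - (-103 + 3/4)/(2*65) = -22922/21467 - (-409)/(2*65*4) = -22922/21467 - 1*(-409/520) = -22922/21467 + 409/520 = -3139437/11162840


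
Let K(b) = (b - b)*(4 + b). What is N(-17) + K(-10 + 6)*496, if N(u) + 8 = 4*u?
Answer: -76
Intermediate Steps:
N(u) = -8 + 4*u
K(b) = 0 (K(b) = 0*(4 + b) = 0)
N(-17) + K(-10 + 6)*496 = (-8 + 4*(-17)) + 0*496 = (-8 - 68) + 0 = -76 + 0 = -76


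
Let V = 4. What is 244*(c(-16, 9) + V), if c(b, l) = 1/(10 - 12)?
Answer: 854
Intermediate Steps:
c(b, l) = -½ (c(b, l) = 1/(-2) = -½)
244*(c(-16, 9) + V) = 244*(-½ + 4) = 244*(7/2) = 854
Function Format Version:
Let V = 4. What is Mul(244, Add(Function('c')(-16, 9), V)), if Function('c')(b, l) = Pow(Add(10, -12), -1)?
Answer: 854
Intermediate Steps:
Function('c')(b, l) = Rational(-1, 2) (Function('c')(b, l) = Pow(-2, -1) = Rational(-1, 2))
Mul(244, Add(Function('c')(-16, 9), V)) = Mul(244, Add(Rational(-1, 2), 4)) = Mul(244, Rational(7, 2)) = 854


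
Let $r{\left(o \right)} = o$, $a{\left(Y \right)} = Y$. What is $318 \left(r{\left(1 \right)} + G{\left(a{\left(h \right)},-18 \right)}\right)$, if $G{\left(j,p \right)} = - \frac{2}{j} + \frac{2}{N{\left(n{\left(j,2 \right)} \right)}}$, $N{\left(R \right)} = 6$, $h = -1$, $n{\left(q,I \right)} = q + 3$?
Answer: $1060$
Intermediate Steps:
$n{\left(q,I \right)} = 3 + q$
$G{\left(j,p \right)} = \frac{1}{3} - \frac{2}{j}$ ($G{\left(j,p \right)} = - \frac{2}{j} + \frac{2}{6} = - \frac{2}{j} + 2 \cdot \frac{1}{6} = - \frac{2}{j} + \frac{1}{3} = \frac{1}{3} - \frac{2}{j}$)
$318 \left(r{\left(1 \right)} + G{\left(a{\left(h \right)},-18 \right)}\right) = 318 \left(1 + \frac{-6 - 1}{3 \left(-1\right)}\right) = 318 \left(1 + \frac{1}{3} \left(-1\right) \left(-7\right)\right) = 318 \left(1 + \frac{7}{3}\right) = 318 \cdot \frac{10}{3} = 1060$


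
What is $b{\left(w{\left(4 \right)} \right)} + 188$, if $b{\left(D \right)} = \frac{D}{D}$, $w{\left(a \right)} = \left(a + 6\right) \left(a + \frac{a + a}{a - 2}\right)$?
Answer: $189$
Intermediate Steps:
$w{\left(a \right)} = \left(6 + a\right) \left(a + \frac{2 a}{-2 + a}\right)$
$b{\left(D \right)} = 1$
$b{\left(w{\left(4 \right)} \right)} + 188 = 1 + 188 = 189$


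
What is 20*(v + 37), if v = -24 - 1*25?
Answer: -240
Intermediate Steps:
v = -49 (v = -24 - 25 = -49)
20*(v + 37) = 20*(-49 + 37) = 20*(-12) = -240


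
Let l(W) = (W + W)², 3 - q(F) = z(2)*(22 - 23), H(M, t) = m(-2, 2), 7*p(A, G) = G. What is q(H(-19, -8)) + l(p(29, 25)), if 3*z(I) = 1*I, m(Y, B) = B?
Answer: 8039/147 ≈ 54.687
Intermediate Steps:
p(A, G) = G/7
H(M, t) = 2
z(I) = I/3 (z(I) = (1*I)/3 = I/3)
q(F) = 11/3 (q(F) = 3 - (⅓)*2*(22 - 23) = 3 - 2*(-1)/3 = 3 - 1*(-⅔) = 3 + ⅔ = 11/3)
l(W) = 4*W² (l(W) = (2*W)² = 4*W²)
q(H(-19, -8)) + l(p(29, 25)) = 11/3 + 4*((⅐)*25)² = 11/3 + 4*(25/7)² = 11/3 + 4*(625/49) = 11/3 + 2500/49 = 8039/147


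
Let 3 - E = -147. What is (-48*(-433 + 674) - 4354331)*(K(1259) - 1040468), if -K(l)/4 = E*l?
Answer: 7840578305332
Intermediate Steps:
E = 150 (E = 3 - 1*(-147) = 3 + 147 = 150)
K(l) = -600*l
(-48*(-433 + 674) - 4354331)*(K(1259) - 1040468) = (-48*(-433 + 674) - 4354331)*(-600*1259 - 1040468) = (-48*241 - 4354331)*(-755400 - 1040468) = (-11568 - 4354331)*(-1795868) = -4365899*(-1795868) = 7840578305332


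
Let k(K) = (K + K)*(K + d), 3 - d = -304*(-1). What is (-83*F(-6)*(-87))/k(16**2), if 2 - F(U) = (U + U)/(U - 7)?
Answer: -16849/49920 ≈ -0.33752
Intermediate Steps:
F(U) = 2 - 2*U/(-7 + U) (F(U) = 2 - (U + U)/(U - 7) = 2 - 2*U/(-7 + U))
d = -301 (d = 3 - (-304)*(-1) = 3 - 1*304 = 3 - 304 = -301)
k(K) = 2*K*(-301 + K) (k(K) = (K + K)*(K - 301) = (2*K)*(-301 + K) = 2*K*(-301 + K))
(-83*F(-6)*(-87))/k(16**2) = (-(-1162)/(-7 - 6)*(-87))/((2*16**2*(-301 + 16**2))) = (-(-1162)/(-13)*(-87))/((2*256*(-301 + 256))) = (-(-1162)*(-1)/13*(-87))/((2*256*(-45))) = (-83*14/13*(-87))/(-23040) = -1162/13*(-87)*(-1/23040) = (101094/13)*(-1/23040) = -16849/49920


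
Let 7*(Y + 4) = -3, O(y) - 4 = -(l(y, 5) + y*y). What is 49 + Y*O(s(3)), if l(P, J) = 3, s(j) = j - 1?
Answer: 436/7 ≈ 62.286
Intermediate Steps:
s(j) = -1 + j
O(y) = 1 - y**2 (O(y) = 4 - (3 + y*y) = 4 - (3 + y**2) = 4 + (-3 - y**2) = 1 - y**2)
Y = -31/7 (Y = -4 + (1/7)*(-3) = -4 - 3/7 = -31/7 ≈ -4.4286)
49 + Y*O(s(3)) = 49 - 31*(1 - (-1 + 3)**2)/7 = 49 - 31*(1 - 1*2**2)/7 = 49 - 31*(1 - 1*4)/7 = 49 - 31*(1 - 4)/7 = 49 - 31/7*(-3) = 49 + 93/7 = 436/7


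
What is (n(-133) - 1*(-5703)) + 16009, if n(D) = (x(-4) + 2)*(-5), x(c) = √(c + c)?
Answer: 21702 - 10*I*√2 ≈ 21702.0 - 14.142*I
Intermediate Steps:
x(c) = √2*√c (x(c) = √(2*c) = √2*√c)
n(D) = -10 - 10*I*√2 (n(D) = (√2*√(-4) + 2)*(-5) = (√2*(2*I) + 2)*(-5) = (2*I*√2 + 2)*(-5) = (2 + 2*I*√2)*(-5) = -10 - 10*I*√2)
(n(-133) - 1*(-5703)) + 16009 = ((-10 - 10*I*√2) - 1*(-5703)) + 16009 = ((-10 - 10*I*√2) + 5703) + 16009 = (5693 - 10*I*√2) + 16009 = 21702 - 10*I*√2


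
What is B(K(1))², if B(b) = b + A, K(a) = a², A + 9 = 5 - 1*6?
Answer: 81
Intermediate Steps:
A = -10 (A = -9 + (5 - 1*6) = -9 + (5 - 6) = -9 - 1 = -10)
B(b) = -10 + b (B(b) = b - 10 = -10 + b)
B(K(1))² = (-10 + 1²)² = (-10 + 1)² = (-9)² = 81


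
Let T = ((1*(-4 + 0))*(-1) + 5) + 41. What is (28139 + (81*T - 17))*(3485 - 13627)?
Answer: -326288424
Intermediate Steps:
T = 50 (T = ((1*(-4))*(-1) + 5) + 41 = (-4*(-1) + 5) + 41 = (4 + 5) + 41 = 9 + 41 = 50)
(28139 + (81*T - 17))*(3485 - 13627) = (28139 + (81*50 - 17))*(3485 - 13627) = (28139 + (4050 - 17))*(-10142) = (28139 + 4033)*(-10142) = 32172*(-10142) = -326288424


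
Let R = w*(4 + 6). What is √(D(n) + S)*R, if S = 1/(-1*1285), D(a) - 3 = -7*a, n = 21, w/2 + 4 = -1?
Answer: -20*I*√237777685/257 ≈ -1200.0*I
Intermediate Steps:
w = -10 (w = -8 + 2*(-1) = -8 - 2 = -10)
D(a) = 3 - 7*a
R = -100 (R = -10*(4 + 6) = -10*10 = -100)
S = -1/1285 (S = 1/(-1285) = -1/1285 ≈ -0.00077821)
√(D(n) + S)*R = √((3 - 7*21) - 1/1285)*(-100) = √((3 - 147) - 1/1285)*(-100) = √(-144 - 1/1285)*(-100) = √(-185041/1285)*(-100) = (I*√237777685/1285)*(-100) = -20*I*√237777685/257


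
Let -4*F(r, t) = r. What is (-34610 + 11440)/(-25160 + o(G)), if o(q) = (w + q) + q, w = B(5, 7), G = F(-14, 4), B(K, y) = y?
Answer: 11585/12573 ≈ 0.92142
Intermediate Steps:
F(r, t) = -r/4
G = 7/2 (G = -¼*(-14) = 7/2 ≈ 3.5000)
w = 7
o(q) = 7 + 2*q (o(q) = (7 + q) + q = 7 + 2*q)
(-34610 + 11440)/(-25160 + o(G)) = (-34610 + 11440)/(-25160 + (7 + 2*(7/2))) = -23170/(-25160 + (7 + 7)) = -23170/(-25160 + 14) = -23170/(-25146) = -23170*(-1/25146) = 11585/12573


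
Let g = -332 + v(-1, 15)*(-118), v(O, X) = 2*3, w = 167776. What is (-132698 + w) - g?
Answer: 36118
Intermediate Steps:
v(O, X) = 6
g = -1040 (g = -332 + 6*(-118) = -332 - 708 = -1040)
(-132698 + w) - g = (-132698 + 167776) - 1*(-1040) = 35078 + 1040 = 36118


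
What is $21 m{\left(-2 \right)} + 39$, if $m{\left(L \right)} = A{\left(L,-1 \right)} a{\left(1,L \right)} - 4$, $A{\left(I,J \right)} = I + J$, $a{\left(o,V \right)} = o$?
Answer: $-108$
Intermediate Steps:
$m{\left(L \right)} = -5 + L$ ($m{\left(L \right)} = \left(L - 1\right) 1 - 4 = \left(-1 + L\right) 1 - 4 = \left(-1 + L\right) - 4 = -5 + L$)
$21 m{\left(-2 \right)} + 39 = 21 \left(-5 - 2\right) + 39 = 21 \left(-7\right) + 39 = -147 + 39 = -108$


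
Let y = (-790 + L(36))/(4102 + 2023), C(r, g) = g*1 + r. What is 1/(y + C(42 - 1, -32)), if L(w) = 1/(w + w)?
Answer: 441000/3912121 ≈ 0.11273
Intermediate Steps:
L(w) = 1/(2*w)
C(r, g) = g + r
y = -56879/441000 (y = (-790 + (½)/36)/(4102 + 2023) = (-790 + (½)*(1/36))/6125 = (-790 + 1/72)*(1/6125) = -56879/72*1/6125 = -56879/441000 ≈ -0.12898)
1/(y + C(42 - 1, -32)) = 1/(-56879/441000 + (-32 + (42 - 1))) = 1/(-56879/441000 + (-32 + 41)) = 1/(-56879/441000 + 9) = 1/(3912121/441000) = 441000/3912121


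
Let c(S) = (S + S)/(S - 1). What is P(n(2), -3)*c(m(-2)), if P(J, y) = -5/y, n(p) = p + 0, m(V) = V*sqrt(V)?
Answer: 20*sqrt(2)/(3*(-I + 2*sqrt(2))) ≈ 2.963 + 1.0476*I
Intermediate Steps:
m(V) = V**(3/2)
c(S) = 2*S/(-1 + S) (c(S) = (2*S)/(-1 + S) = 2*S/(-1 + S))
n(p) = p
P(n(2), -3)*c(m(-2)) = (-5/(-3))*(2*(-2)**(3/2)/(-1 + (-2)**(3/2))) = (-5*(-1/3))*(2*(-2*I*sqrt(2))/(-1 - 2*I*sqrt(2))) = 5*(-4*I*sqrt(2)/(-1 - 2*I*sqrt(2)))/3 = -20*I*sqrt(2)/(3*(-1 - 2*I*sqrt(2)))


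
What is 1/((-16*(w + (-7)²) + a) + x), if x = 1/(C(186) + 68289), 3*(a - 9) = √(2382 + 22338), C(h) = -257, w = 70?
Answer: -26312186737344/49823455851587203 - 18513412096*√1545/49823455851587203 ≈ -0.00054271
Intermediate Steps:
a = 9 + 4*√1545/3 (a = 9 + √(2382 + 22338)/3 = 9 + √24720/3 = 9 + (4*√1545)/3 = 9 + 4*√1545/3 ≈ 61.409)
x = 1/68032 (x = 1/(-257 + 68289) = 1/68032 ≈ 1.4699e-5)
1/((-16*(w + (-7)²) + a) + x) = 1/((-16*(70 + (-7)²) + (9 + 4*√1545/3)) + 1/68032) = 1/((-16*(70 + 49) + (9 + 4*√1545/3)) + 1/68032) = 1/((-16*119 + (9 + 4*√1545/3)) + 1/68032) = 1/((-1904 + (9 + 4*√1545/3)) + 1/68032) = 1/((-1895 + 4*√1545/3) + 1/68032) = 1/(-128920639/68032 + 4*√1545/3)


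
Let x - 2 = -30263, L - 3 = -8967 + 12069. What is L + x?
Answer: -27156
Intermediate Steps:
L = 3105 (L = 3 + (-8967 + 12069) = 3 + 3102 = 3105)
x = -30261 (x = 2 - 30263 = -30261)
L + x = 3105 - 30261 = -27156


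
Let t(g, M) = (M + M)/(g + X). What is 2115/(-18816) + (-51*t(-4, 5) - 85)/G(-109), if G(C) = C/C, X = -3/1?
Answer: -76865/6272 ≈ -12.255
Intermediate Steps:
X = -3 (X = -3*1 = -3)
t(g, M) = 2*M/(-3 + g) (t(g, M) = (M + M)/(g - 3) = (2*M)/(-3 + g) = 2*M/(-3 + g))
G(C) = 1
2115/(-18816) + (-51*t(-4, 5) - 85)/G(-109) = 2115/(-18816) + (-102*5/(-3 - 4) - 85)/1 = 2115*(-1/18816) + (-102*5/(-7) - 85)*1 = -705/6272 + (-102*5*(-1)/7 - 85)*1 = -705/6272 + (-51*(-10/7) - 85)*1 = -705/6272 + (510/7 - 85)*1 = -705/6272 - 85/7*1 = -705/6272 - 85/7 = -76865/6272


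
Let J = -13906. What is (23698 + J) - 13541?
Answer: -3749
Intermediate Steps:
(23698 + J) - 13541 = (23698 - 13906) - 13541 = 9792 - 13541 = -3749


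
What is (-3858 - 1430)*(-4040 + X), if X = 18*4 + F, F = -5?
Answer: 21009224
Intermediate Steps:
X = 67 (X = 18*4 - 5 = 72 - 5 = 67)
(-3858 - 1430)*(-4040 + X) = (-3858 - 1430)*(-4040 + 67) = -5288*(-3973) = 21009224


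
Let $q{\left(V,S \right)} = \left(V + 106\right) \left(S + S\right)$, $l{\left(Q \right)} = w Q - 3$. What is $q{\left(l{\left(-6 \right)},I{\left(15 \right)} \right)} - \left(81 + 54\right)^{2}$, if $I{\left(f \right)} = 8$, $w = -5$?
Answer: $-16097$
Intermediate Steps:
$l{\left(Q \right)} = -3 - 5 Q$ ($l{\left(Q \right)} = - 5 Q - 3 = -3 - 5 Q$)
$q{\left(V,S \right)} = 2 S \left(106 + V\right)$ ($q{\left(V,S \right)} = \left(106 + V\right) 2 S = 2 S \left(106 + V\right)$)
$q{\left(l{\left(-6 \right)},I{\left(15 \right)} \right)} - \left(81 + 54\right)^{2} = 2 \cdot 8 \left(106 - -27\right) - \left(81 + 54\right)^{2} = 2 \cdot 8 \left(106 + \left(-3 + 30\right)\right) - 135^{2} = 2 \cdot 8 \left(106 + 27\right) - 18225 = 2 \cdot 8 \cdot 133 - 18225 = 2128 - 18225 = -16097$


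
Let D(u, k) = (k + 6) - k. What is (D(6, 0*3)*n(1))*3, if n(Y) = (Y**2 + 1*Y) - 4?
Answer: -36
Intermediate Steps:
n(Y) = -4 + Y + Y**2 (n(Y) = (Y**2 + Y) - 4 = (Y + Y**2) - 4 = -4 + Y + Y**2)
D(u, k) = 6 (D(u, k) = (6 + k) - k = 6)
(D(6, 0*3)*n(1))*3 = (6*(-4 + 1 + 1**2))*3 = (6*(-4 + 1 + 1))*3 = (6*(-2))*3 = -12*3 = -36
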